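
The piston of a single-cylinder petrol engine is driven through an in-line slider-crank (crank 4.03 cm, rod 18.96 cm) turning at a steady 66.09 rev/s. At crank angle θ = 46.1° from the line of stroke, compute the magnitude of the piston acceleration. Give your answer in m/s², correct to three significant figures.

4780

ω = 2π·66.1 = 415.3 rad/s
x(θ) = r cosθ + √(L² − r² sin²θ); with ω constant, a = ω²·d²x/dθ².
d²x/dθ² = −r cosθ − r²(cos2θ)/√u − r⁴ sin²2θ/(4u^{3/2}),  u = L² − r² sin²θ = 0.0351049 m².
Substituting r = 0.0403 m, L = 0.1896 m, θ = 46.1°: d²x/dθ² = -0.027711 m.
a = ω²·d²x/dθ² = (415.3)²·(-0.027711) = -4778.5 m/s²;  |a| = 4778.5 m/s².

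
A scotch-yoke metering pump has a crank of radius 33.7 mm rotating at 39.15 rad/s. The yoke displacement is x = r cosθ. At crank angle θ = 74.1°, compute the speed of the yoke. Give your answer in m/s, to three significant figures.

1.27

ω = 39.15 rad/s
x = r cosθ ⇒ ẋ = −rω sinθ.
|v| = rω|sinθ| = 0.0337·39.15·|sin 74.1°| = 1.2689 m/s.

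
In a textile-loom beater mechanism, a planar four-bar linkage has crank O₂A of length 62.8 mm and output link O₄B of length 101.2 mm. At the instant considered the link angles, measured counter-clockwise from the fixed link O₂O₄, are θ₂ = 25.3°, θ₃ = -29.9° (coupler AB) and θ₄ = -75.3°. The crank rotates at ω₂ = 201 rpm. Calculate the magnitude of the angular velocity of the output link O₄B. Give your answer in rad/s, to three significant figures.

15.1

ω₂ = 21.05 rad/s (from 201 rpm).
Differentiating the loop-closure r₂e^{iθ₂}+r₃e^{iθ₃}=r₁+r₄e^{iθ₄} gives r₂ω₂e^{iθ₂}+r₃ω₃e^{iθ₃}=r₄ω₄e^{iθ₄}.
Eliminating the other unknown: ω₄ = r₂ω₂ sin(θ₂−θ₃) / [r₄ sin(θ₄−θ₃)].
Numerator sine = +0.82115; denominator sine = -0.71203.
Result = 0.0628·21.05·(+0.82115) / (0.1012·(-0.71203)) = -15.064 rad/s; magnitude 15.064 rad/s.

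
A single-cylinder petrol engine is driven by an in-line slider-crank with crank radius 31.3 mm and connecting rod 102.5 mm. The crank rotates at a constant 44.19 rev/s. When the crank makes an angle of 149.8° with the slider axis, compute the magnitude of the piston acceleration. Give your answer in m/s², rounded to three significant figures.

1700

ω = 2π·44.2 = 277.7 rad/s
x(θ) = r cosθ + √(L² − r² sin²θ); with ω constant, a = ω²·d²x/dθ².
d²x/dθ² = −r cosθ − r²(cos2θ)/√u − r⁴ sin²2θ/(4u^{3/2}),  u = L² − r² sin²θ = 0.0102584 m².
Substituting r = 0.0313 m, L = 0.1025 m, θ = 149.8°: d²x/dθ² = +0.022099 m.
a = ω²·d²x/dθ² = (277.7)²·(+0.022099) = +1703.7 m/s²;  |a| = 1703.7 m/s².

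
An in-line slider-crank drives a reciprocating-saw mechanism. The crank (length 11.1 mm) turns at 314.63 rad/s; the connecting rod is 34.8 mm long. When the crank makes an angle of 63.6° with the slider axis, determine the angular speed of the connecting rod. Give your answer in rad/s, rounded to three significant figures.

46.6

ω = 314.6 rad/s
The rod makes angle φ with the slider axis where L sinφ = r sinθ; differentiating, L cosφ·φ̇ = r ω cosθ.
L cosφ = √(L² − r² sin²θ) = 0.033349 m.
|ω_rod| = r ω |cosθ| / √(L² − r² sin²θ) = 0.0111·314.6·0.44464/0.033349 = 46.563 rad/s.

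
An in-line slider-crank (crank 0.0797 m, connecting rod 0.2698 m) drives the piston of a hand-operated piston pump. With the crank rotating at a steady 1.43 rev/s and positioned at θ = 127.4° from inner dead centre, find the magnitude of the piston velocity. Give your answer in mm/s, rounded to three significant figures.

464

ω = 2π·1.43 = 8.985 rad/s
For an in-line slider-crank, x = r cosθ + √(L² − r² sin²θ), so v = −rω sinθ·[1 + r cosθ/√(L² − r² sin²θ)].
With r = 0.0797 m, L = 0.2698 m, θ = 127.4°: √(L² − r² sin²θ) = 0.26227 m.
v = −0.0797·8.985·0.79441·[1 + 0.0797·-0.60738/0.26227] = -0.46388 m/s.
|v| = 0.46388 m/s = 463.88 mm/s.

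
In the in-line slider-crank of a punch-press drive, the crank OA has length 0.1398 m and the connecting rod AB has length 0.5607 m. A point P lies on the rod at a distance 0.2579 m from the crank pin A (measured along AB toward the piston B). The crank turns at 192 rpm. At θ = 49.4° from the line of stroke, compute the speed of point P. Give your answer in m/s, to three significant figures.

ω = 20.11 rad/s.  Crank-pin speed |V_A| = rω = 2.8108 m/s, perpendicular to OA.
Rod angle: sinφ = −(r/L) sinθ ⇒ φ = -10.913°; ω_rod = −rω cosθ/√(L²−r²sin²θ) = -3.3225 rad/s.
V_P = V_A + ω_rod × AP, with AP = 0.2579 m along the rod.
Components: V_Px = −rω sinθ − a·ω_rod·sinφ = -2.2964 m/s;  V_Py = rω cosθ + a·ω_rod·cosφ = +0.98785 m/s.
|V_P| = √(V_Px² + V_Py²) = 2.4999 m/s.

2.50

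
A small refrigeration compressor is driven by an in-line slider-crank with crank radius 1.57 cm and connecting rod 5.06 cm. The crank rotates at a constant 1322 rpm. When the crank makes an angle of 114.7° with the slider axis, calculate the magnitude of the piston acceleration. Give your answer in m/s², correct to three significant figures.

188

ω = 2π·1322/60 = 138.4 rad/s
x(θ) = r cosθ + √(L² − r² sin²θ); with ω constant, a = ω²·d²x/dθ².
d²x/dθ² = −r cosθ − r²(cos2θ)/√u − r⁴ sin²2θ/(4u^{3/2}),  u = L² − r² sin²θ = 0.00235691 m².
Substituting r = 0.0157 m, L = 0.0506 m, θ = 114.7°: d²x/dθ² = +0.0097881 m.
a = ω²·d²x/dθ² = (138.4)²·(+0.0097881) = +187.59 m/s²;  |a| = 187.59 m/s².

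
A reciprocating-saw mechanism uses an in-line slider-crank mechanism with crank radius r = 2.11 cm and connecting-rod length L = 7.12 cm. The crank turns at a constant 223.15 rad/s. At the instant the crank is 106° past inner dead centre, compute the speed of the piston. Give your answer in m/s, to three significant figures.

ω = 223.2 rad/s
For an in-line slider-crank, x = r cosθ + √(L² − r² sin²θ), so v = −rω sinθ·[1 + r cosθ/√(L² − r² sin²θ)].
With r = 0.0211 m, L = 0.0712 m, θ = 106°: √(L² − r² sin²θ) = 0.06825 m.
v = −0.0211·223.2·0.96126·[1 + 0.0211·-0.27564/0.06825] = -4.1404 m/s.
|v| = 4.1404 m/s.

4.14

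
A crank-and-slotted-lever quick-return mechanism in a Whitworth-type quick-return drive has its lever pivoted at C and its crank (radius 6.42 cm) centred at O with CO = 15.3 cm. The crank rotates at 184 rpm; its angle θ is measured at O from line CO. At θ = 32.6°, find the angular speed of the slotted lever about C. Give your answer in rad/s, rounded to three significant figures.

5.42

ω = 19.27 rad/s (from 184 rpm).
Crank pin A relative to C: A = (d + r cosθ, r sinθ); lever angle φ = atan2(r sinθ, d + r cosθ).
Differentiating tanφ: φ̇ = rω(d cosθ + r)/(d² + r² + 2dr cosθ).
d² + r² + 2dr cosθ = |CA|² = 0.0440808 m²;  d cosθ + r = +0.1931 m.
|ω_lever| = |0.0642·19.27·+0.1931| / 0.0440808 = 5.4188 rad/s.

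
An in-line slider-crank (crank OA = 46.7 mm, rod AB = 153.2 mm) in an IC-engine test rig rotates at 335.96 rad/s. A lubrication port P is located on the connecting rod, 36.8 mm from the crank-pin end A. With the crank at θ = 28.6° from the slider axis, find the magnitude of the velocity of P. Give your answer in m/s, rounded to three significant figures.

13.2

ω = 336 rad/s.  Crank-pin speed |V_A| = rω = 15.689 m/s, perpendicular to OA.
Rod angle: sinφ = −(r/L) sinθ ⇒ φ = -8.391°; ω_rod = −rω cosθ/√(L²−r²sin²θ) = -90.888 rad/s.
V_P = V_A + ω_rod × AP, with AP = 0.0368 m along the rod.
Components: V_Px = −rω sinθ − a·ω_rod·sinφ = -7.9984 m/s;  V_Py = rω cosθ + a·ω_rod·cosφ = +10.466 m/s.
|V_P| = √(V_Px² + V_Py²) = 13.172 m/s.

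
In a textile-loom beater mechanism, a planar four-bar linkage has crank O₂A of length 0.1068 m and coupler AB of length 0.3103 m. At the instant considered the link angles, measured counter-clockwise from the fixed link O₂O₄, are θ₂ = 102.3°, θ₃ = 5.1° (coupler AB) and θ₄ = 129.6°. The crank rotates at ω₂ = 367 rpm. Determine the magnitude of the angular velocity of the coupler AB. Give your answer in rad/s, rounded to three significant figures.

7.36

ω₂ = 38.43 rad/s (from 367 rpm).
Differentiating the loop-closure r₂e^{iθ₂}+r₃e^{iθ₃}=r₁+r₄e^{iθ₄} gives r₂ω₂e^{iθ₂}+r₃ω₃e^{iθ₃}=r₄ω₄e^{iθ₄}.
Eliminating the other unknown: ω₃ = r₂ω₂ sin(θ₄−θ₂) / [r₃ sin(θ₃−θ₄)].
Numerator sine = +0.45865; denominator sine = -0.82413.
Result = 0.1068·38.43·(+0.45865) / (0.3103·(-0.82413)) = -7.3616 rad/s; magnitude 7.3616 rad/s.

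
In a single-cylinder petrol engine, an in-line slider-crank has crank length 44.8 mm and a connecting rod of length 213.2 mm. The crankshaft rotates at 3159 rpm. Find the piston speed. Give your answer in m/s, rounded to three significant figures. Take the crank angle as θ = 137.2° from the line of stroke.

ω = 2π·3159/60 = 330.8 rad/s
For an in-line slider-crank, x = r cosθ + √(L² − r² sin²θ), so v = −rω sinθ·[1 + r cosθ/√(L² − r² sin²θ)].
With r = 0.0448 m, L = 0.2132 m, θ = 137.2°: √(L² − r² sin²θ) = 0.21102 m.
v = −0.0448·330.8·0.67944·[1 + 0.0448·-0.73373/0.21102] = -8.5009 m/s.
|v| = 8.5009 m/s.

8.50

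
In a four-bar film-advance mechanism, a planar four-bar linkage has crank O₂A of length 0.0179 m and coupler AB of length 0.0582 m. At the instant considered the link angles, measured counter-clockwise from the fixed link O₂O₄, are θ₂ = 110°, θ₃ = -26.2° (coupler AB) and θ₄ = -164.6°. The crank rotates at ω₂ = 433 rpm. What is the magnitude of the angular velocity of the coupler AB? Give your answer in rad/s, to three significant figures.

20.9

ω₂ = 45.34 rad/s (from 433 rpm).
Differentiating the loop-closure r₂e^{iθ₂}+r₃e^{iθ₃}=r₁+r₄e^{iθ₄} gives r₂ω₂e^{iθ₂}+r₃ω₃e^{iθ₃}=r₄ω₄e^{iθ₄}.
Eliminating the other unknown: ω₃ = r₂ω₂ sin(θ₄−θ₂) / [r₃ sin(θ₃−θ₄)].
Numerator sine = +0.99678; denominator sine = +0.66393.
Result = 0.0179·45.34·(+0.99678) / (0.0582·(+0.66393)) = +20.938 rad/s; magnitude 20.938 rad/s.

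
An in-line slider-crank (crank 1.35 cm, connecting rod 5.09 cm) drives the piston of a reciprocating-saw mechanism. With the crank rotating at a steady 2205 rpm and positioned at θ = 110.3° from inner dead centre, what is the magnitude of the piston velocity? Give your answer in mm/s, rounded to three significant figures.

ω = 2π·2205/60 = 230.9 rad/s
For an in-line slider-crank, x = r cosθ + √(L² − r² sin²θ), so v = −rω sinθ·[1 + r cosθ/√(L² − r² sin²θ)].
With r = 0.0135 m, L = 0.0509 m, θ = 110.3°: √(L² − r² sin²θ) = 0.0493 m.
v = −0.0135·230.9·0.93789·[1 + 0.0135·-0.34694/0.0493] = -2.6459 m/s.
|v| = 2.6459 m/s = 2645.9 mm/s.

2650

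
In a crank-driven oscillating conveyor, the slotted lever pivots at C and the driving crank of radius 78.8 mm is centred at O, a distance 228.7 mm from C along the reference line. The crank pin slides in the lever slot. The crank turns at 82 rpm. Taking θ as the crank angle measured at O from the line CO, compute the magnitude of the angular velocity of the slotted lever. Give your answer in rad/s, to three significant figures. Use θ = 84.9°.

1.09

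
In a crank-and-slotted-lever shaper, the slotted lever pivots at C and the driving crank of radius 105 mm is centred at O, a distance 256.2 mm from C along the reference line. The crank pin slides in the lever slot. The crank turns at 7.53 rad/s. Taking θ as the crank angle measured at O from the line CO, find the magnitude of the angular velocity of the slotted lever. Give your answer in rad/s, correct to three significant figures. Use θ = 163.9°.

4.47

ω = 7.53 rad/s
Crank pin A relative to C: A = (d + r cosθ, r sinθ); lever angle φ = atan2(r sinθ, d + r cosθ).
Differentiating tanφ: φ̇ = rω(d cosθ + r)/(d² + r² + 2dr cosθ).
d² + r² + 2dr cosθ = |CA|² = 0.0249716 m²;  d cosθ + r = -0.14115 m.
|ω_lever| = |0.105·7.53·-0.14115| / 0.0249716 = 4.4691 rad/s.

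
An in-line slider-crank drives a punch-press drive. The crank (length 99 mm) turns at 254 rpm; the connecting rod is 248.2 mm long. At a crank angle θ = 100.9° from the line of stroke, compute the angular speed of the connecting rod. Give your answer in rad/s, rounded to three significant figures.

ω = 26.6 rad/s (converted from 254 rpm).
The rod makes angle φ with the slider axis where L sinφ = r sinθ; differentiating, L cosφ·φ̇ = r ω cosθ.
L cosφ = √(L² − r² sin²θ) = 0.22837 m.
|ω_rod| = r ω |cosθ| / √(L² − r² sin²θ) = 0.099·26.6·0.18910/0.22837 = 2.1804 rad/s.

2.18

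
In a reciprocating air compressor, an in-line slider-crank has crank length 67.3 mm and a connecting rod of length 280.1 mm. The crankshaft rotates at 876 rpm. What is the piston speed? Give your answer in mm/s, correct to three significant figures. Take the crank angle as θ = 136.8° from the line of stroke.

3480

ω = 2π·876/60 = 91.73 rad/s
For an in-line slider-crank, x = r cosθ + √(L² − r² sin²θ), so v = −rω sinθ·[1 + r cosθ/√(L² − r² sin²θ)].
With r = 0.0673 m, L = 0.2801 m, θ = 136.8°: √(L² − r² sin²θ) = 0.27629 m.
v = −0.0673·91.73·0.68455·[1 + 0.0673·-0.72897/0.27629] = -3.4758 m/s.
|v| = 3.4758 m/s = 3475.8 mm/s.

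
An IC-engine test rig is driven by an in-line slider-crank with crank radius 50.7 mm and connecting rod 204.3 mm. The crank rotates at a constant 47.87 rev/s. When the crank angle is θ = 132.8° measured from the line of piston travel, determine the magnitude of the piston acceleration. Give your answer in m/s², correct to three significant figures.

3190

ω = 2π·47.9 = 300.8 rad/s
x(θ) = r cosθ + √(L² − r² sin²θ); with ω constant, a = ω²·d²x/dθ².
d²x/dθ² = −r cosθ − r²(cos2θ)/√u − r⁴ sin²2θ/(4u^{3/2}),  u = L² − r² sin²θ = 0.0403546 m².
Substituting r = 0.0507 m, L = 0.2043 m, θ = 132.8°: d²x/dθ² = +0.035227 m.
a = ω²·d²x/dθ² = (300.8)²·(+0.035227) = +3186.8 m/s²;  |a| = 3186.8 m/s².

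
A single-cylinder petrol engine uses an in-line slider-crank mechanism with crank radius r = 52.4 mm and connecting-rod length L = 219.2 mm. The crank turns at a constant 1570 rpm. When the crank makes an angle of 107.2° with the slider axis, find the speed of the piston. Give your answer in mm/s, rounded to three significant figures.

ω = 2π·1570/60 = 164.4 rad/s
For an in-line slider-crank, x = r cosθ + √(L² − r² sin²θ), so v = −rω sinθ·[1 + r cosθ/√(L² − r² sin²θ)].
With r = 0.0524 m, L = 0.2192 m, θ = 107.2°: √(L² − r² sin²θ) = 0.21341 m.
v = −0.0524·164.4·0.95528·[1 + 0.0524·-0.29571/0.21341] = -7.6323 m/s.
|v| = 7.6323 m/s = 7632.3 mm/s.

7630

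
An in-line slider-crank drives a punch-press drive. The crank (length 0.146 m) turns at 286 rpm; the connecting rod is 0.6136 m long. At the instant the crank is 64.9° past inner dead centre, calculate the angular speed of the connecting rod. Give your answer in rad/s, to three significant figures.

ω = 29.95 rad/s (converted from 286 rpm).
The rod makes angle φ with the slider axis where L sinφ = r sinθ; differentiating, L cosφ·φ̇ = r ω cosθ.
L cosφ = √(L² − r² sin²θ) = 0.59919 m.
|ω_rod| = r ω |cosθ| / √(L² − r² sin²θ) = 0.146·29.95·0.42420/0.59919 = 3.0957 rad/s.

3.10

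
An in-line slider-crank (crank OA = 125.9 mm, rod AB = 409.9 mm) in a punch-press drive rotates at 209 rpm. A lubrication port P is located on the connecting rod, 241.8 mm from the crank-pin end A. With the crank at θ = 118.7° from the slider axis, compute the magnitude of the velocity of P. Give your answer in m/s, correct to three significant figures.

2.26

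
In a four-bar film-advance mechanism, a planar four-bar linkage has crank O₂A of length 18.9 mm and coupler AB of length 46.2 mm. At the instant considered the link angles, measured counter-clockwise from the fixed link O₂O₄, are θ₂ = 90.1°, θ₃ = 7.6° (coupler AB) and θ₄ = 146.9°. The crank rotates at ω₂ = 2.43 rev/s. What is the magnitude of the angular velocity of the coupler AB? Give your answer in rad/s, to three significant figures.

8.01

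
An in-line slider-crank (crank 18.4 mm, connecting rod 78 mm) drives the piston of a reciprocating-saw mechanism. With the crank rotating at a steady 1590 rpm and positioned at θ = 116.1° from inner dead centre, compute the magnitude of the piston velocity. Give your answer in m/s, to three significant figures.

2.46

ω = 2π·1590/60 = 166.5 rad/s
For an in-line slider-crank, x = r cosθ + √(L² − r² sin²θ), so v = −rω sinθ·[1 + r cosθ/√(L² − r² sin²θ)].
With r = 0.0184 m, L = 0.078 m, θ = 116.1°: √(L² − r² sin²θ) = 0.07623 m.
v = −0.0184·166.5·0.89803·[1 + 0.0184·-0.43994/0.07623] = -2.4591 m/s.
|v| = 2.4591 m/s.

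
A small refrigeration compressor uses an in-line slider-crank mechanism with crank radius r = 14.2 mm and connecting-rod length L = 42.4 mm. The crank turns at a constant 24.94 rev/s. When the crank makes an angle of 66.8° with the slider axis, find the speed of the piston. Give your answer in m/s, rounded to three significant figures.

ω = 2π·24.9 = 156.7 rad/s
For an in-line slider-crank, x = r cosθ + √(L² − r² sin²θ), so v = −rω sinθ·[1 + r cosθ/√(L² − r² sin²θ)].
With r = 0.0142 m, L = 0.0424 m, θ = 66.8°: √(L² − r² sin²θ) = 0.040341 m.
v = −0.0142·156.7·0.91914·[1 + 0.0142·0.39394/0.040341] = -2.3288 m/s.
|v| = 2.3288 m/s.

2.33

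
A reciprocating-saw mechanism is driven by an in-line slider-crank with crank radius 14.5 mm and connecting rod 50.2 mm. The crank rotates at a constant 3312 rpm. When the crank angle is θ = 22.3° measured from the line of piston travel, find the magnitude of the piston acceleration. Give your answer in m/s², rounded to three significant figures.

ω = 2π·3312/60 = 346.8 rad/s
x(θ) = r cosθ + √(L² − r² sin²θ); with ω constant, a = ω²·d²x/dθ².
d²x/dθ² = −r cosθ − r²(cos2θ)/√u − r⁴ sin²2θ/(4u^{3/2}),  u = L² − r² sin²θ = 0.00248977 m².
Substituting r = 0.0145 m, L = 0.0502 m, θ = 22.3°: d²x/dθ² = -0.01646 m.
a = ω²·d²x/dθ² = (346.8)²·(-0.01646) = -1980 m/s²;  |a| = 1980 m/s².

1980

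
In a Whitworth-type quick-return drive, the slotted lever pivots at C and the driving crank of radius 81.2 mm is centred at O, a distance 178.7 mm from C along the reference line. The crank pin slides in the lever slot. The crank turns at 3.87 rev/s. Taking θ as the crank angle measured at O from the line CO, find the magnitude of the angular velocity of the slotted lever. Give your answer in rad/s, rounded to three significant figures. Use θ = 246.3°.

ω = 24.32 rad/s (from 3.87 rev/s).
Crank pin A relative to C: A = (d + r cosθ, r sinθ); lever angle φ = atan2(r sinθ, d + r cosθ).
Differentiating tanφ: φ̇ = rω(d cosθ + r)/(d² + r² + 2dr cosθ).
d² + r² + 2dr cosθ = |CA|² = 0.0268623 m²;  d cosθ + r = +0.0093719 m.
|ω_lever| = |0.0812·24.32·+0.0093719| / 0.0268623 = 0.68886 rad/s.

0.689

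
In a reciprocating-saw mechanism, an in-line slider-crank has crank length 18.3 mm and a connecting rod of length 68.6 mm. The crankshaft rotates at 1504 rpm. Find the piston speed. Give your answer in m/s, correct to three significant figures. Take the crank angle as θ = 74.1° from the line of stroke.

ω = 2π·1504/60 = 157.5 rad/s
For an in-line slider-crank, x = r cosθ + √(L² − r² sin²θ), so v = −rω sinθ·[1 + r cosθ/√(L² − r² sin²θ)].
With r = 0.0183 m, L = 0.0686 m, θ = 74.1°: √(L² − r² sin²θ) = 0.066304 m.
v = −0.0183·157.5·0.96174·[1 + 0.0183·0.27396/0.066304] = -2.9815 m/s.
|v| = 2.9815 m/s.

2.98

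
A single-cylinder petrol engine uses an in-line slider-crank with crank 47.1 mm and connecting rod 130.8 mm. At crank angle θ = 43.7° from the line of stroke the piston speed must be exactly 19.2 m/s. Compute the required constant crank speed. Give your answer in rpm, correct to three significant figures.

4440

For an in-line slider-crank, |v_piston| = rω|sinθ|·[1 + r cosθ/√(L² − r² sin²θ)].
With r = 0.0471 m, L = 0.1308 m, θ = 43.7°: the bracketed kinematic factor |dx/dθ| = 0.041287 m.
ω = v/|dx/dθ| = 19.2/0.041287 = 465.04 rad/s.
N = 60ω/(2π) = 4440.8 rpm.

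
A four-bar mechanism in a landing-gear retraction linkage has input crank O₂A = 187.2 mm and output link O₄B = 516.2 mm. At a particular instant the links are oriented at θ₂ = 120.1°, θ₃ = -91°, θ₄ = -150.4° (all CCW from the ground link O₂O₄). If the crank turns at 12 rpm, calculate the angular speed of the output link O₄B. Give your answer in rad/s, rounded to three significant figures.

0.273

ω₂ = 1.257 rad/s (from 12 rpm).
Differentiating the loop-closure r₂e^{iθ₂}+r₃e^{iθ₃}=r₁+r₄e^{iθ₄} gives r₂ω₂e^{iθ₂}+r₃ω₃e^{iθ₃}=r₄ω₄e^{iθ₄}.
Eliminating the other unknown: ω₄ = r₂ω₂ sin(θ₂−θ₃) / [r₄ sin(θ₄−θ₃)].
Numerator sine = -0.51653; denominator sine = -0.86074.
Result = 0.1872·1.257·(-0.51653) / (0.5162·(-0.86074)) = +0.27348 rad/s; magnitude 0.27348 rad/s.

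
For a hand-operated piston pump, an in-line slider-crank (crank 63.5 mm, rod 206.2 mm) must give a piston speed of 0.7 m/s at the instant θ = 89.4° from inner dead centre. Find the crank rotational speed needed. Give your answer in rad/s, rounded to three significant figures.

For an in-line slider-crank, |v_piston| = rω|sinθ|·[1 + r cosθ/√(L² − r² sin²θ)].
With r = 0.0635 m, L = 0.2062 m, θ = 89.4°: the bracketed kinematic factor |dx/dθ| = 0.063712 m.
ω = v/|dx/dθ| = 0.7/0.063712 = 10.987 rad/s.

11.0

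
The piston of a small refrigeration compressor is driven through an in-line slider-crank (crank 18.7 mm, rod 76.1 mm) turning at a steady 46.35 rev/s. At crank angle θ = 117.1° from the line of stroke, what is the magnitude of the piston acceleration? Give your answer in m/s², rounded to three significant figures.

952

ω = 2π·46.4 = 291.2 rad/s
x(θ) = r cosθ + √(L² − r² sin²θ); with ω constant, a = ω²·d²x/dθ².
d²x/dθ² = −r cosθ − r²(cos2θ)/√u − r⁴ sin²2θ/(4u^{3/2}),  u = L² − r² sin²θ = 0.00551409 m².
Substituting r = 0.0187 m, L = 0.0761 m, θ = 117.1°: d²x/dθ² = +0.011224 m.
a = ω²·d²x/dθ² = (291.2)²·(+0.011224) = +951.96 m/s²;  |a| = 951.96 m/s².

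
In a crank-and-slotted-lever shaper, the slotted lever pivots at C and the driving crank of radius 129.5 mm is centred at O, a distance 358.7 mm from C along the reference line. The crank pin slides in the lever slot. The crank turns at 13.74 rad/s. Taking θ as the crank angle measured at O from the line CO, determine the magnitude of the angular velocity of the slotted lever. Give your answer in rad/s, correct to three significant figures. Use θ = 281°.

ω = 13.74 rad/s
Crank pin A relative to C: A = (d + r cosθ, r sinθ); lever angle φ = atan2(r sinθ, d + r cosθ).
Differentiating tanφ: φ̇ = rω(d cosθ + r)/(d² + r² + 2dr cosθ).
d² + r² + 2dr cosθ = |CA|² = 0.163163 m²;  d cosθ + r = +0.19794 m.
|ω_lever| = |0.1295·13.74·+0.19794| / 0.163163 = 2.1586 rad/s.

2.16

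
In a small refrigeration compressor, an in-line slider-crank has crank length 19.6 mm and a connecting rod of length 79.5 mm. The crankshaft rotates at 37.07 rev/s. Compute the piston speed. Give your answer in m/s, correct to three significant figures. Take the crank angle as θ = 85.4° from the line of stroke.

ω = 2π·37.1 = 232.9 rad/s
For an in-line slider-crank, x = r cosθ + √(L² − r² sin²θ), so v = −rω sinθ·[1 + r cosθ/√(L² − r² sin²θ)].
With r = 0.0196 m, L = 0.0795 m, θ = 85.4°: √(L² − r² sin²θ) = 0.077062 m.
v = −0.0196·232.9·0.99678·[1 + 0.0196·0.08020/0.077062] = -4.6433 m/s.
|v| = 4.6433 m/s.

4.64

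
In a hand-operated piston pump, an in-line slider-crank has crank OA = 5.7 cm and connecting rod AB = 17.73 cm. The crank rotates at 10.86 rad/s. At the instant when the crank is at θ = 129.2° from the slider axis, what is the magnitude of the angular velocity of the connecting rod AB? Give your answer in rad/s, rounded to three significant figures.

2.28

ω = 10.86 rad/s
The rod makes angle φ with the slider axis where L sinφ = r sinθ; differentiating, L cosφ·φ̇ = r ω cosθ.
L cosφ = √(L² − r² sin²θ) = 0.17171 m.
|ω_rod| = r ω |cosθ| / √(L² − r² sin²θ) = 0.057·10.86·0.63203/0.17171 = 2.2785 rad/s.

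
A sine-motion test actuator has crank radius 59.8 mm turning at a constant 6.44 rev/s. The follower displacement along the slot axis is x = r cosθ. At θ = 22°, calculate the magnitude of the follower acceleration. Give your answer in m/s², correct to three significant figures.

90.8

ω = 40.46 rad/s (from 6.44 rev/s).
x = r cosθ ⇒ ẍ = −rω² cosθ (ω constant).
|a| = rω²|cosθ| = 0.0598·(40.46)²·|cos 22°| = 90.782 m/s².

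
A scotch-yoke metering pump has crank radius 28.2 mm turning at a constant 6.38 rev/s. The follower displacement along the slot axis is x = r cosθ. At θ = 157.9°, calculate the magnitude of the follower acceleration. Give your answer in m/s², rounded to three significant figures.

42.0

ω = 40.09 rad/s (from 6.38 rev/s).
x = r cosθ ⇒ ẍ = −rω² cosθ (ω constant).
|a| = rω²|cosθ| = 0.0282·(40.09)²·|cos 157.9°| = 41.986 m/s².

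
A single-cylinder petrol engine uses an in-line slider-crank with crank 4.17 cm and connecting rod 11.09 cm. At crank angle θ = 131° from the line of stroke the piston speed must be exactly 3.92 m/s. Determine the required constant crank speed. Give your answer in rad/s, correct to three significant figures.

168

For an in-line slider-crank, |v_piston| = rω|sinθ|·[1 + r cosθ/√(L² − r² sin²θ)].
With r = 0.0417 m, L = 0.1109 m, θ = 131°: the bracketed kinematic factor |dx/dθ| = 0.023375 m.
ω = v/|dx/dθ| = 3.92/0.023375 = 167.7 rad/s.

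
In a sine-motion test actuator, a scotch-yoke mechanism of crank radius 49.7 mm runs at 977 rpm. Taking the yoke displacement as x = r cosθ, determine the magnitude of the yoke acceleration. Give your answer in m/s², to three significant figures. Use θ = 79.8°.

92.1

ω = 102.3 rad/s (from 977 rpm).
x = r cosθ ⇒ ẍ = −rω² cosθ (ω constant).
|a| = rω²|cosθ| = 0.0497·(102.3)²·|cos 79.8°| = 92.126 m/s².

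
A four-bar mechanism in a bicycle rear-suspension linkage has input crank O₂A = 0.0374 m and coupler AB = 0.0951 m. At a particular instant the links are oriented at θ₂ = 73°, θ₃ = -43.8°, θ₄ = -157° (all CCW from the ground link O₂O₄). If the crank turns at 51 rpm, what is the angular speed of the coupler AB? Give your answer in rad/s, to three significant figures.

ω₂ = 5.341 rad/s (from 51 rpm).
Differentiating the loop-closure r₂e^{iθ₂}+r₃e^{iθ₃}=r₁+r₄e^{iθ₄} gives r₂ω₂e^{iθ₂}+r₃ω₃e^{iθ₃}=r₄ω₄e^{iθ₄}.
Eliminating the other unknown: ω₃ = r₂ω₂ sin(θ₄−θ₂) / [r₃ sin(θ₃−θ₄)].
Numerator sine = +0.76604; denominator sine = +0.91914.
Result = 0.0374·5.341·(+0.76604) / (0.0951·(+0.91914)) = +1.7505 rad/s; magnitude 1.7505 rad/s.

1.75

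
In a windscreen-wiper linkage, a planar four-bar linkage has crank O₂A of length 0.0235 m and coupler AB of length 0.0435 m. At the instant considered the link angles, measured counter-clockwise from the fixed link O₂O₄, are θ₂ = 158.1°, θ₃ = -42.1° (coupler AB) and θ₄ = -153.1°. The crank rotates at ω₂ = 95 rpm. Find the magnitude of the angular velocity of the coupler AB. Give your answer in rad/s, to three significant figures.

4.33

ω₂ = 9.948 rad/s (from 95 rpm).
Differentiating the loop-closure r₂e^{iθ₂}+r₃e^{iθ₃}=r₁+r₄e^{iθ₄} gives r₂ω₂e^{iθ₂}+r₃ω₃e^{iθ₃}=r₄ω₄e^{iθ₄}.
Eliminating the other unknown: ω₃ = r₂ω₂ sin(θ₄−θ₂) / [r₃ sin(θ₃−θ₄)].
Numerator sine = +0.75241; denominator sine = +0.93358.
Result = 0.0235·9.948·(+0.75241) / (0.0435·(+0.93358)) = +4.3315 rad/s; magnitude 4.3315 rad/s.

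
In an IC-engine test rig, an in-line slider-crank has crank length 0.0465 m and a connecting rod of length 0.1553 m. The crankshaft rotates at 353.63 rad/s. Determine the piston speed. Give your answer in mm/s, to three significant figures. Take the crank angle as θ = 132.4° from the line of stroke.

ω = 353.6 rad/s
For an in-line slider-crank, x = r cosθ + √(L² − r² sin²θ), so v = −rω sinθ·[1 + r cosθ/√(L² − r² sin²θ)].
With r = 0.0465 m, L = 0.1553 m, θ = 132.4°: √(L² − r² sin²θ) = 0.15146 m.
v = −0.0465·353.6·0.73846·[1 + 0.0465·-0.67430/0.15146] = -9.6291 m/s.
|v| = 9.6291 m/s = 9629.1 mm/s.

9630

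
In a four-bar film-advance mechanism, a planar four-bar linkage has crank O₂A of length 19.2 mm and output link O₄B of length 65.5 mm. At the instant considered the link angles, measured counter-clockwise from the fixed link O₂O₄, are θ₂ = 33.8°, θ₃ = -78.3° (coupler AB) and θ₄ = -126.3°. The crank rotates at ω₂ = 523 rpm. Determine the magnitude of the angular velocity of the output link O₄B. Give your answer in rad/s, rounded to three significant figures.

20.0

ω₂ = 54.77 rad/s (from 523 rpm).
Differentiating the loop-closure r₂e^{iθ₂}+r₃e^{iθ₃}=r₁+r₄e^{iθ₄} gives r₂ω₂e^{iθ₂}+r₃ω₃e^{iθ₃}=r₄ω₄e^{iθ₄}.
Eliminating the other unknown: ω₄ = r₂ω₂ sin(θ₂−θ₃) / [r₄ sin(θ₄−θ₃)].
Numerator sine = +0.92653; denominator sine = -0.74314.
Result = 0.0192·54.77·(+0.92653) / (0.0655·(-0.74314)) = -20.016 rad/s; magnitude 20.016 rad/s.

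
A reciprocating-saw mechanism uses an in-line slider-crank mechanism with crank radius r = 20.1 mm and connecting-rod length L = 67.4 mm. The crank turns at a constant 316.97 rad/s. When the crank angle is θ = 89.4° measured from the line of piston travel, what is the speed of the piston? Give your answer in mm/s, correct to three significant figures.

6390

ω = 317 rad/s
For an in-line slider-crank, x = r cosθ + √(L² − r² sin²θ), so v = −rω sinθ·[1 + r cosθ/√(L² − r² sin²θ)].
With r = 0.0201 m, L = 0.0674 m, θ = 89.4°: √(L² − r² sin²θ) = 0.064333 m.
v = −0.0201·317·0.99995·[1 + 0.0201·0.01047/0.064333] = -6.3916 m/s.
|v| = 6.3916 m/s = 6391.6 mm/s.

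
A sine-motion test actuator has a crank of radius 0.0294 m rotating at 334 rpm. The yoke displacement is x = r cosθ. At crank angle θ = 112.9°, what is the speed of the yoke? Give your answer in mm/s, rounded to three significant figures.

ω = 34.98 rad/s (from 334 rpm).
x = r cosθ ⇒ ẋ = −rω sinθ.
|v| = rω|sinθ| = 0.0294·34.98·|sin 112.9°| = 0.94726 m/s = 947.26 mm/s.

947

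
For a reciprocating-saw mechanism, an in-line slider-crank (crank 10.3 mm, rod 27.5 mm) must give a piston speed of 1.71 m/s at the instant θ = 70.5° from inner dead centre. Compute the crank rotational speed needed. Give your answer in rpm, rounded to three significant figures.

1480

For an in-line slider-crank, |v_piston| = rω|sinθ|·[1 + r cosθ/√(L² − r² sin²θ)].
With r = 0.0103 m, L = 0.0275 m, θ = 70.5°: the bracketed kinematic factor |dx/dθ| = 0.011007 m.
ω = v/|dx/dθ| = 1.71/0.011007 = 155.36 rad/s.
N = 60ω/(2π) = 1483.6 rpm.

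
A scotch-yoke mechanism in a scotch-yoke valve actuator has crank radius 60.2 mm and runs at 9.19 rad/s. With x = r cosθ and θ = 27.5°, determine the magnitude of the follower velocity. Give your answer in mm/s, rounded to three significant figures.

ω = 9.19 rad/s
x = r cosθ ⇒ ẋ = −rω sinθ.
|v| = rω|sinθ| = 0.0602·9.19·|sin 27.5°| = 0.25546 m/s = 255.46 mm/s.

255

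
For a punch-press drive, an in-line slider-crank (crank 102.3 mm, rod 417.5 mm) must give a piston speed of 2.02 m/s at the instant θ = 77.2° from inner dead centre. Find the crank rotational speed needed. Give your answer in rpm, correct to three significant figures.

183

For an in-line slider-crank, |v_piston| = rω|sinθ|·[1 + r cosθ/√(L² − r² sin²θ)].
With r = 0.1023 m, L = 0.4175 m, θ = 77.2°: the bracketed kinematic factor |dx/dθ| = 0.10533 m.
ω = v/|dx/dθ| = 2.02/0.10533 = 19.177 rad/s.
N = 60ω/(2π) = 183.13 rpm.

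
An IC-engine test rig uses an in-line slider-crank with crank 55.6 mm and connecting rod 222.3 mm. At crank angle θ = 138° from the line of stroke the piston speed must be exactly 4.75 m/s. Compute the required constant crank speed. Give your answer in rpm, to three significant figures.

1500

For an in-line slider-crank, |v_piston| = rω|sinθ|·[1 + r cosθ/√(L² − r² sin²θ)].
With r = 0.0556 m, L = 0.2223 m, θ = 138°: the bracketed kinematic factor |dx/dθ| = 0.03019 m.
ω = v/|dx/dθ| = 4.75/0.03019 = 157.34 rad/s.
N = 60ω/(2π) = 1502.5 rpm.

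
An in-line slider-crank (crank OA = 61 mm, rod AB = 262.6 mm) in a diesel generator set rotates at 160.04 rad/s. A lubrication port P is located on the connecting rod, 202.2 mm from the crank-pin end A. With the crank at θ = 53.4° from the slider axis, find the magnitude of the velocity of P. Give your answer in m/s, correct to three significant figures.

8.79

ω = 160 rad/s.  Crank-pin speed |V_A| = rω = 9.7624 m/s, perpendicular to OA.
Rod angle: sinφ = −(r/L) sinθ ⇒ φ = -10.748°; ω_rod = −rω cosθ/√(L²−r²sin²θ) = -22.561 rad/s.
V_P = V_A + ω_rod × AP, with AP = 0.2022 m along the rod.
Components: V_Px = −rω sinθ − a·ω_rod·sinφ = -8.6882 m/s;  V_Py = rω cosθ + a·ω_rod·cosφ = +1.3388 m/s.
|V_P| = √(V_Px² + V_Py²) = 8.7907 m/s.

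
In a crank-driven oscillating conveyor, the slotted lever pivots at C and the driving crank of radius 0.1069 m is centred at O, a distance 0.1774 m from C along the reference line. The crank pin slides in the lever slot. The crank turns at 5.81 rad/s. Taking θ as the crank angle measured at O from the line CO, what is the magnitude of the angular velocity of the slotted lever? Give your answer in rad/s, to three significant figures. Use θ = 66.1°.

1.91

ω = 5.81 rad/s
Crank pin A relative to C: A = (d + r cosθ, r sinθ); lever angle φ = atan2(r sinθ, d + r cosθ).
Differentiating tanφ: φ̇ = rω(d cosθ + r)/(d² + r² + 2dr cosθ).
d² + r² + 2dr cosθ = |CA|² = 0.0582646 m²;  d cosθ + r = +0.17877 m.
|ω_lever| = |0.1069·5.81·+0.17877| / 0.0582646 = 1.9057 rad/s.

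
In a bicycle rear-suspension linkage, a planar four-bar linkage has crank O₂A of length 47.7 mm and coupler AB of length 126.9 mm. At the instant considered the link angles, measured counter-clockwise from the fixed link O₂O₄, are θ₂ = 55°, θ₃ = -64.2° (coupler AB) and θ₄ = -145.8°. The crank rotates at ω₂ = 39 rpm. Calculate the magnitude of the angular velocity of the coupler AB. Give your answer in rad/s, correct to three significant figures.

0.551

ω₂ = 4.084 rad/s (from 39 rpm).
Differentiating the loop-closure r₂e^{iθ₂}+r₃e^{iθ₃}=r₁+r₄e^{iθ₄} gives r₂ω₂e^{iθ₂}+r₃ω₃e^{iθ₃}=r₄ω₄e^{iθ₄}.
Eliminating the other unknown: ω₃ = r₂ω₂ sin(θ₄−θ₂) / [r₃ sin(θ₃−θ₄)].
Numerator sine = +0.35511; denominator sine = +0.98927.
Result = 0.0477·4.084·(+0.35511) / (0.1269·(+0.98927)) = +0.55105 rad/s; magnitude 0.55105 rad/s.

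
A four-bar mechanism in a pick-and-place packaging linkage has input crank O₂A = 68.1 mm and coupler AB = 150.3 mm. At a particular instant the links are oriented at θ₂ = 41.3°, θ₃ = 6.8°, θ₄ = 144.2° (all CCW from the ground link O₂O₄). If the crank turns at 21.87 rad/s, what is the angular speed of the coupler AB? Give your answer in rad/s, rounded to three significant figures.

14.3

ω₂ = 21.87 rad/s
Differentiating the loop-closure r₂e^{iθ₂}+r₃e^{iθ₃}=r₁+r₄e^{iθ₄} gives r₂ω₂e^{iθ₂}+r₃ω₃e^{iθ₃}=r₄ω₄e^{iθ₄}.
Eliminating the other unknown: ω₃ = r₂ω₂ sin(θ₄−θ₂) / [r₃ sin(θ₃−θ₄)].
Numerator sine = +0.97476; denominator sine = -0.67688.
Result = 0.0681·21.87·(+0.97476) / (0.1503·(-0.67688)) = -14.27 rad/s; magnitude 14.27 rad/s.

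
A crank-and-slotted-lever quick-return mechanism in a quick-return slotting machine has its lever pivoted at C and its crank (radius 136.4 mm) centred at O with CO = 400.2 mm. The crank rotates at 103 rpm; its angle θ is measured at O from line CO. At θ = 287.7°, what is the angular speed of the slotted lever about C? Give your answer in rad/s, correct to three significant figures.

ω = 10.79 rad/s (from 103 rpm).
Crank pin A relative to C: A = (d + r cosθ, r sinθ); lever angle φ = atan2(r sinθ, d + r cosθ).
Differentiating tanφ: φ̇ = rω(d cosθ + r)/(d² + r² + 2dr cosθ).
d² + r² + 2dr cosθ = |CA|² = 0.211958 m²;  d cosθ + r = +0.25807 m.
|ω_lever| = |0.1364·10.79·+0.25807| / 0.211958 = 1.7913 rad/s.

1.79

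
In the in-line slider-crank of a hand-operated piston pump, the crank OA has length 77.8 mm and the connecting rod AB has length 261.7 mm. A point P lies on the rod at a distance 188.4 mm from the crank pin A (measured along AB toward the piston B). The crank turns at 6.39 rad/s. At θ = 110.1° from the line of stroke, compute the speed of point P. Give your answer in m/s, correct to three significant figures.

ω = 6.39 rad/s.  Crank-pin speed |V_A| = rω = 0.49714 m/s, perpendicular to OA.
Rod angle: sinφ = −(r/L) sinθ ⇒ φ = -16.211°; ω_rod = −rω cosθ/√(L²−r²sin²θ) = +0.67987 rad/s.
V_P = V_A + ω_rod × AP, with AP = 0.1884 m along the rod.
Components: V_Px = −rω sinθ − a·ω_rod·sinφ = -0.4311 m/s;  V_Py = rω cosθ + a·ω_rod·cosφ = -0.047853 m/s.
|V_P| = √(V_Px² + V_Py²) = 0.43375 m/s.

0.434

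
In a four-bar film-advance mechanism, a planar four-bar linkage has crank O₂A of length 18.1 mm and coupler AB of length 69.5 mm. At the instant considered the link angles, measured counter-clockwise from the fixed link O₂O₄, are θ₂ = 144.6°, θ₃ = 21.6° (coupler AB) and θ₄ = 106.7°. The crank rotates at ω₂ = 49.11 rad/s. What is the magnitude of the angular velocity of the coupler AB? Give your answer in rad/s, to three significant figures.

ω₂ = 49.11 rad/s
Differentiating the loop-closure r₂e^{iθ₂}+r₃e^{iθ₃}=r₁+r₄e^{iθ₄} gives r₂ω₂e^{iθ₂}+r₃ω₃e^{iθ₃}=r₄ω₄e^{iθ₄}.
Eliminating the other unknown: ω₃ = r₂ω₂ sin(θ₄−θ₂) / [r₃ sin(θ₃−θ₄)].
Numerator sine = -0.61429; denominator sine = -0.99635.
Result = 0.0181·49.11·(-0.61429) / (0.0695·(-0.99635)) = +7.8854 rad/s; magnitude 7.8854 rad/s.

7.89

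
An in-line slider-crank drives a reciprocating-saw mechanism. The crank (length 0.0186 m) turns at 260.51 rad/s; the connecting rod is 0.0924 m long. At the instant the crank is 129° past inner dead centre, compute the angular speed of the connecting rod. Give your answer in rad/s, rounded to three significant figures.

33.4

ω = 260.5 rad/s
The rod makes angle φ with the slider axis where L sinφ = r sinθ; differentiating, L cosφ·φ̇ = r ω cosθ.
L cosφ = √(L² − r² sin²θ) = 0.091262 m.
|ω_rod| = r ω |cosθ| / √(L² − r² sin²θ) = 0.0186·260.5·0.62932/0.091262 = 33.413 rad/s.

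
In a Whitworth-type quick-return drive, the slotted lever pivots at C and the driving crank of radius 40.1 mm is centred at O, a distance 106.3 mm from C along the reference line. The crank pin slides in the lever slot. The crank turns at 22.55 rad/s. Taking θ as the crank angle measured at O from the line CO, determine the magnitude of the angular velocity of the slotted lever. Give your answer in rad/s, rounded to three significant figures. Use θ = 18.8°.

6.07

ω = 22.55 rad/s
Crank pin A relative to C: A = (d + r cosθ, r sinθ); lever angle φ = atan2(r sinθ, d + r cosθ).
Differentiating tanφ: φ̇ = rω(d cosθ + r)/(d² + r² + 2dr cosθ).
d² + r² + 2dr cosθ = |CA|² = 0.0209781 m²;  d cosθ + r = +0.14073 m.
|ω_lever| = |0.0401·22.55·+0.14073| / 0.0209781 = 6.0661 rad/s.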